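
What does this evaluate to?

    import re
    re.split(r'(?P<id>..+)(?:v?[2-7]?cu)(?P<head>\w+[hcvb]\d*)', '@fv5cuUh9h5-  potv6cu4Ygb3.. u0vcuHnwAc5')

This matches any character, then one or more of any character (captured as 'id'); then optionally a literal 'v', then optionally a character in [2-7], then the literal 'cu' (non-capturing group); then one or more of a word character, then one of [hcvb], then zero or more of a digit (captured as 'head').
Matches to split on: at [0:40] → '@fv5cuUh9h5-  potv6cu4Ygb3.. u0vcuHnwAc5'.
With a capturing group present, the delimiter's captured portion is kept in the result list.

['', '@fv5cuUh9h5-  potv6cu4Ygb3.. u0v', 'HnwAc5', '']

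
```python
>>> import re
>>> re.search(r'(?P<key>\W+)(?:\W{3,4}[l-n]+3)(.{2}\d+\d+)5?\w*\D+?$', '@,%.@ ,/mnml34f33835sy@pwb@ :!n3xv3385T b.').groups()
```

('@', 'xv3385')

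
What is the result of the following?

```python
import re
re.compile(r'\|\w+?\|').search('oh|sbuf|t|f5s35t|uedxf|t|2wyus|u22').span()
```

Unlike `match`, `search` isn't anchored — it looks for the pattern anywhere in the string.
The match spans [2:8] → '|sbuf|'.

(2, 8)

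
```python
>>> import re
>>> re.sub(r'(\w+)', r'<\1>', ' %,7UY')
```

' %,<7UY>'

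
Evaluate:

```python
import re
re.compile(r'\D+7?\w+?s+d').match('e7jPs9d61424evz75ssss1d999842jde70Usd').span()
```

With `match`, the pattern is implicitly anchored at the beginning.
The match spans [0:37] → 'e7jPs9d61424evz75ssss1d999842jde70Usd'.

(0, 37)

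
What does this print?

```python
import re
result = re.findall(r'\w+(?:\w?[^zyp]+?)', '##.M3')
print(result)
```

This matches one or more of a word character; then optionally a word character, then one or more of any character except [zyp] (lazy) (non-capturing group).
Walking the string: at [3:5] → 'M3'.
With no groups in the pattern, `findall` gives back each whole match — 1 here.

['M3']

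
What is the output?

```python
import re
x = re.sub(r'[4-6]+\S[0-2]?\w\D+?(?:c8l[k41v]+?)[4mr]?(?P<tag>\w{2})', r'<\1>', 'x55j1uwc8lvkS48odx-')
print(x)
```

x<kS>48odx-

This matches one or more of a character in [4-6], then a non-whitespace character; then optionally a character in [0-2], then a word character, then one or more of a non-digit (lazy); then the literal 'c8l', then one or more of one of [k41v] (lazy) (non-capturing group); then optionally one of [4mr]; then exactly 2 of a word character (captured as 'tag').
Matches: at [1:13] → '55j1uwc8lvkS'.
`\1` in the replacement pulls in group 1's text for each match.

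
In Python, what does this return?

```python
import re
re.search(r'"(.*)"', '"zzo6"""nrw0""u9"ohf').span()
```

(0, 17)

The match spans [0:17] → '"zzo6"""nrw0""u9"'.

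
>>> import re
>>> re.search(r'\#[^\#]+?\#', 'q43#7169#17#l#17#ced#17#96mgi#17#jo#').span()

The match spans [3:9] → '#7169#'.

(3, 9)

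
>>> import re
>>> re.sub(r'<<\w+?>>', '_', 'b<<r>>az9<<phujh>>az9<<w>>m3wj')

Matches: at [1:6] → '<<r>>'; at [9:18] → '<<phujh>>'; at [21:26] → '<<w>>'.
Every occurrence is swapped for '_'.

'b_az9_az9_m3wj'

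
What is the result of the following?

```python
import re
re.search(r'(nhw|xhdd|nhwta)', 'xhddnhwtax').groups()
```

('xhdd',)

`re.search` tries every starting position until one works.
The match spans [0:4] → 'xhdd'.
Captured: group 1 = 'xhdd'.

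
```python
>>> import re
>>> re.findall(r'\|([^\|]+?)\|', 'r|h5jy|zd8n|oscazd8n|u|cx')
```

['h5jy', 'oscazd8n']

Walking the string: at [1:7] match '|h5jy|', group 1 = 'h5jy'; at [11:21] match '|oscazd8n|', group 1 = 'oscazd8n'.
Because there's exactly one group, `findall` drops the full match and keeps group 1 from each hit.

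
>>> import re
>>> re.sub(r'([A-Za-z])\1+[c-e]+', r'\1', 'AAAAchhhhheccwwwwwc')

`\1` has to match the exact text group 1 already captured.
Matches: at [0:5] → 'AAAAc'; at [5:13] → 'hhhhhecc'; at [13:19] → 'wwwwwc'.
`\1` in the replacement pulls in group 1's text for each match.

'Ahw'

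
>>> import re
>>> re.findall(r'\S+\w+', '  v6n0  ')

['v6n0']

This matches one or more of a non-whitespace character; then one or more of a word character.
Scanning left to right: at [2:6] → 'v6n0'.
No capturing groups, so `findall` returns the 1 full match string.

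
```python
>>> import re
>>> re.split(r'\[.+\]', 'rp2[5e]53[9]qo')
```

Matches to split on: at [3:12] → '[5e]53[9]'.
The string is cut at each match, leaving 2 pieces.

['rp2', 'qo']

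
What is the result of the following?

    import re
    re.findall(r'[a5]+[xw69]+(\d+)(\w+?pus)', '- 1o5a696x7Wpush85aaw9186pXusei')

[('7', 'Wpus')]

The pattern matches one or more of one of [a5], then one or more of one of [xw69]; then one or more of a digit (captured); then one or more of a word character (lazy), then the literal 'pus' (captured).
With 2 capturing groups, `findall` returns a 2-tuple per match.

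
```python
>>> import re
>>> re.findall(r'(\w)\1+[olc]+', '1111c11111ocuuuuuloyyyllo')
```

`\1` has to match the exact text group 1 already captured.
With a single group, `findall` returns only what that group captured — 4 items.

['1', '1', 'u', 'y']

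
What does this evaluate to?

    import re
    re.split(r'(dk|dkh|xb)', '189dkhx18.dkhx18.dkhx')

`|` is ordered: at each position the engine commits to the first alternative that works.
Matches to split on: at [3:5] → 'dk'; at [10:12] → 'dk'; at [17:19] → 'dk'.
Because the pattern has a capturing group, `split` also inserts each captured text between the pieces.

['189', 'dk', 'hx18.', 'dk', 'hx18.', 'dk', 'hx']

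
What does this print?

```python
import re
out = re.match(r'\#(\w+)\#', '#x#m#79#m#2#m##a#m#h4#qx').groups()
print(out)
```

('x',)

`match` is anchored at position 0; if the pattern doesn't fit there, it returns None.
The match spans [0:3] → '#x#'.
Captured: group 1 = 'x'.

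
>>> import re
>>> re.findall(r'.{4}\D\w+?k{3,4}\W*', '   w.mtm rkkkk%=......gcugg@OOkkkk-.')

No capturing groups, so `findall` returns the 2 full match strings.

['.mtm rkkkk%=......', 'cugg@OOkkkk-.']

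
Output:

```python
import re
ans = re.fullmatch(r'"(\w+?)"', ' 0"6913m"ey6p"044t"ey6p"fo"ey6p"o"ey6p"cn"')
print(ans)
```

None

`re.fullmatch` requires the pattern to consume the entire string.
Here the string isn't matched end-to-end, so the call returns None.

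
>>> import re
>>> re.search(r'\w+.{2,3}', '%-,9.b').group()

Pattern: one or more of a word character; then 2 to 3 of any character.
The match spans [3:6] → '9.b'.

'9.b'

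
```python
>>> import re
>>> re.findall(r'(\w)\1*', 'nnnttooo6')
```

['n', 't', 'o', '6']

`\1` has to match the exact text group 1 already captured.
With a single group, `findall` returns only what that group captured — 4 items.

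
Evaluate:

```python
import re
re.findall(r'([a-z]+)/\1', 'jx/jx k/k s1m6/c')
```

['jx', 'k']

A backreference is literal: `\1` must see the identical characters the first group matched.
`findall` collects group 1 from each match (2 total).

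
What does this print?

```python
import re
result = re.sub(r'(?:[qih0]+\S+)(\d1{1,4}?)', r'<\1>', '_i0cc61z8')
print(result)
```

_<61>z8

`\1` in the replacement pulls in group 1's text for each match.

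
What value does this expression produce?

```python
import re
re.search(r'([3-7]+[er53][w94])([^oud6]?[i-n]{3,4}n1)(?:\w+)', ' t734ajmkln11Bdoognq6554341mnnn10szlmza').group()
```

'734ajmkln11Bdoognq6554341mnnn10szlmza'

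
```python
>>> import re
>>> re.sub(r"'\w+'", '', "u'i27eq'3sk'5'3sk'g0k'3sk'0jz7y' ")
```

'u3sk3sk3sk '

Matches: at [1:8] → "'i27eq'"; at [11:14] → "'5'"; at [17:22] → "'g0k'"; at [25:32] → "'0jz7y'".
`sub` substitutes '' at each match site.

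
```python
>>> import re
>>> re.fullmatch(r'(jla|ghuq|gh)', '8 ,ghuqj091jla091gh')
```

`re.fullmatch` requires the pattern to consume the entire string.
Here there's no way to consume every character, so the call returns None.

None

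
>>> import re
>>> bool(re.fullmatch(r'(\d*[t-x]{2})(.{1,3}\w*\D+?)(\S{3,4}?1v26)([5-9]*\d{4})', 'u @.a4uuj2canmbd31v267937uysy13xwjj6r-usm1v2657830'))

The pattern matches zero or more of a digit, then exactly 2 of a character in [t-x] (captured); then 1 to 3 of any character, then zero or more of a word character, then one or more of a non-digit (lazy) (captured); then 3 to 4 of a non-whitespace character (lazy), then the literal '1v', then the literal '26' (captured); then zero or more of a character in [5-9], then exactly 4 of a digit (captured).
`re.fullmatch` requires the pattern to consume the entire string.
Here the string isn't matched end-to-end, so the call returns None, and `bool(None)` is False.

False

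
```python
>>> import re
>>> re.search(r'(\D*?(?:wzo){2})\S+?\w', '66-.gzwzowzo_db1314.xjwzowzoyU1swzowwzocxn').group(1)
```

The match spans [2:14] → '-.gzwzowzo_d'.
Captured: group 1 = '-.gzwzowzo'.

'-.gzwzowzo'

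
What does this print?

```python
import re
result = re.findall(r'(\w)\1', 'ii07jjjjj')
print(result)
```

['i', 'j', 'j']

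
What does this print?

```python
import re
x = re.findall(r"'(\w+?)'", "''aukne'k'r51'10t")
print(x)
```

Matches: at [1:8] match "'aukne'", group 1 = 'aukne'; at [9:14] match "'r51'", group 1 = 'r51'.
`findall` collects group 1 from each match (2 total).

['aukne', 'r51']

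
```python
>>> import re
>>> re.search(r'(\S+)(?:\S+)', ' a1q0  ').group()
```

This matches one or more of a non-whitespace character (captured); then one or more of a non-whitespace character (non-capturing group).
`re.search` tries every starting position until one works.
The match spans [1:5] → 'a1q0'.
Captured: group 1 = 'a1q'.

'a1q0'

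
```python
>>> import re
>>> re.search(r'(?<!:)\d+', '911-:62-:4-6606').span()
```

The negative lookahead/lookbehind blocks any match where the forbidden context is present.
The match spans [0:3] → '911'.

(0, 3)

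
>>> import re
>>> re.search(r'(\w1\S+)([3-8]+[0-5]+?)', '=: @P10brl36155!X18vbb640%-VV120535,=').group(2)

The match spans [4:35] → 'P10brl36155!X18vbb640%-VV120535'.
Captured: group 1 = 'P10brl36155!X18vbb640%-VV1205', group 2 = '35'.

'35'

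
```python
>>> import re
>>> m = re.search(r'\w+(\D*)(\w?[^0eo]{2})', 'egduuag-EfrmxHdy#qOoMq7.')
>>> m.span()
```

(0, 24)

The pattern matches one or more of a word character; then zero or more of a non-digit (captured); then optionally a word character, then exactly 2 of any character except [0eo] (captured).
The match spans [0:24] → 'egduuag-EfrmxHdy#qOoMq7.'.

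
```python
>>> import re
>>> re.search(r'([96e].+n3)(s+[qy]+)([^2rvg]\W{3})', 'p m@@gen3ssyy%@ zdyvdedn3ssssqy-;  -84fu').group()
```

'en3ssyy%@ zdyvdedn3ssssqy-;  '

Pattern: one of [96e], then one or more of any character, then the literal 'n3' (captured); then one or more of a literal 's', then one or more of one of [qy] (captured); then any character except [2rvg], then exactly 3 of a non-word character (captured).
`search` walks the string left to right and returns the first match it finds.
The match spans [6:35] → 'en3ssyy%@ zdyvdedn3ssssqy-;  '.
Captured: group 1 = 'en3ssyy%@ zdyvdedn3', group 2 = 'ssssqy', group 3 = '-;  '.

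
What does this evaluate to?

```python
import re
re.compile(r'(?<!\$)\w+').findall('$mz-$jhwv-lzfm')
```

The negative lookaround is zero-width — it rules out positions where the adjacent text would match, without consuming anything.
Scanning left to right: at [2:3] → 'z'; at [6:9] → 'hwv'; at [10:14] → 'lzfm'.
`findall` yields the raw match text (3 of them) because the pattern has no groups.

['z', 'hwv', 'lzfm']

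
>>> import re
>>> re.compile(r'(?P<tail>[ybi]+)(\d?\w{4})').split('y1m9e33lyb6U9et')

The pattern matches one or more of one of [ybi] (captured as 'tail'); then optionally a digit, then exactly 4 of a word character (captured).
Matches to split on: at [0:6] → 'y1m9e3'; at [8:15] → 'yb6U9et'.
With a capturing group present, the delimiter's captured portion is kept in the result list.

['', 'y', '1m9e3', '3l', 'yb', '6U9et', '']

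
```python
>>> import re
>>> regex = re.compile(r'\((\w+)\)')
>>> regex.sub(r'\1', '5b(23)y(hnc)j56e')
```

'5b23yhncj56e'

Matches: at [2:6] → '(23)'; at [7:12] → '(hnc)'.
The replacement refers to a captured group, so each match is rewritten using its own captured text.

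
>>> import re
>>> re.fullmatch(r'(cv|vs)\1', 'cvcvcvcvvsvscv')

None

For `fullmatch`, every character of the input must be accounted for by the pattern.
Here the string isn't matched end-to-end, so the call returns None.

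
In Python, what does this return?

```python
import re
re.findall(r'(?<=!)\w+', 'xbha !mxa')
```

['mxa']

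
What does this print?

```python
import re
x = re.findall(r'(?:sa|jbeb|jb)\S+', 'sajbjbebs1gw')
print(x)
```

['sajbjbebs1gw']

With no groups in the pattern, `findall` gives back each whole match — 1 here.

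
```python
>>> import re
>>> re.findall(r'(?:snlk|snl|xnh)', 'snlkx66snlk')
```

['snlk', 'snlk']

The regex engine tests alternatives in the order written; an earlier branch that matches wins even if a later one would match more.
`findall` yields the raw match text (2 of them) because the pattern has no groups.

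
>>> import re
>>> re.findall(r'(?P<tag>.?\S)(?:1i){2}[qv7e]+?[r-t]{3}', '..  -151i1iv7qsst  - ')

This matches optionally any character, then a non-whitespace character (captured as 'tag'); then the literal '1i' repeated 2 times, then one or more of one of [qv7e] (lazy), then exactly 3 of a character in [r-t].
Scanning left to right: at [5:17] match '151i1iv7qsst', group 1 = '15'.
Because there's exactly one group, `findall` drops the full match and keeps group 1 from the one hit.

['15']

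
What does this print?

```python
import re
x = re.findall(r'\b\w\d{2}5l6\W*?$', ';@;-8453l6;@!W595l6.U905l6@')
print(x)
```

With no groups in the pattern, `findall` gives back each whole match — 1 here.

['U905l6@']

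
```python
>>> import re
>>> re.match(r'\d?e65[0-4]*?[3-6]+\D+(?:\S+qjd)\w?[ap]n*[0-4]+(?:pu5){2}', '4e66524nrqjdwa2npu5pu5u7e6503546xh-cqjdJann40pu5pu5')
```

None

`match` is anchored at position 0; if the pattern doesn't fit there, it returns None.
Here the string doesn't start with a match, so the call returns None.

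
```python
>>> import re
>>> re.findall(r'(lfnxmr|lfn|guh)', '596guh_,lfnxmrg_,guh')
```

['guh', 'lfnxmr', 'guh']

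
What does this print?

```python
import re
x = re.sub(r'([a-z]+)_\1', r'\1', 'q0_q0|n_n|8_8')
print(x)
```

After group 1 captures some text, `\1` only succeeds where that same text appears again.
The replacement refers to a captured group, so each match is rewritten using its own captured text.

q0_q0|n|8_8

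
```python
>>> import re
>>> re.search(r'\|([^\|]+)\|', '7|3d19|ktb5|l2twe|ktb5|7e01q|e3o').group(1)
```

'3d19'

`search` walks the string left to right and returns the first match it finds.
The match spans [1:7] → '|3d19|'.
Captured: group 1 = '3d19'.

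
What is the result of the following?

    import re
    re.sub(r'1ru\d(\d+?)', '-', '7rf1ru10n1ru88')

'7rf-n-'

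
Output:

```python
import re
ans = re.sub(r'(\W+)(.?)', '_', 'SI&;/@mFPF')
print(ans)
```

The pattern matches one or more of a non-word character (captured); then optionally any character (captured).
Matches: at [2:7] → '&;/@m'.
Each match is replaced by '_'.

SI_FPF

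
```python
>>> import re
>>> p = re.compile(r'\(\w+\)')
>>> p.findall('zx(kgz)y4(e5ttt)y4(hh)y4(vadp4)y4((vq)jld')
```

`findall` yields the raw match text (5 of them) because the pattern has no groups.

['(kgz)', '(e5ttt)', '(hh)', '(vadp4)', '(vq)']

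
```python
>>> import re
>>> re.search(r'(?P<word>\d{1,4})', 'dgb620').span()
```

(3, 6)

Pattern: 1 to 4 of a digit (captured as 'word').
The match spans [3:6] → '620'.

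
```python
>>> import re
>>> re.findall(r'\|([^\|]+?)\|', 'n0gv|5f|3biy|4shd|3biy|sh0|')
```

['5f', '4shd', 'sh0']

With a single group, `findall` returns only what that group captured — 3 items.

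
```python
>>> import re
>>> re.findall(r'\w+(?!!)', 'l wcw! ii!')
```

['l', 'wc', 'i']

A negative assertion filters positions out without eating any characters.
No capturing groups, so `findall` returns the 3 full match strings.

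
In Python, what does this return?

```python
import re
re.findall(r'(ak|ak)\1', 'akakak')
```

['ak']

After group 1 captures some text, `\1` only succeeds where that same text appears again.
`findall` collects group 1 from the one match (1 total).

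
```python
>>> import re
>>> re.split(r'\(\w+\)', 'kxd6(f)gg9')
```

['kxd6', 'gg9']

Splitting on the pattern gives 2 pieces.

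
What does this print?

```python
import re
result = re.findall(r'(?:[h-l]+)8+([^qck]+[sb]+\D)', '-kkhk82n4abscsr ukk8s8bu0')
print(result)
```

['2n4absc', 's8bu']

With a single group, `findall` returns only what that group captured — 2 items.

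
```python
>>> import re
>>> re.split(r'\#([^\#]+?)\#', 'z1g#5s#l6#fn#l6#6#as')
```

`re.split` interleaves the captured-group text with the surrounding fragments.

['z1g', '5s', 'l6', 'fn', 'l6', '6', 'as']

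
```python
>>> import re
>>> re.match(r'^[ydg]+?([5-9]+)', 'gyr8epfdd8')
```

The pattern matches anchored at the start of the string; then one or more of one of [ydg] (lazy); then one or more of a character in [5-9] (captured).
`re.match` won't scan ahead — the pattern has to work from the very first character.
Here the string doesn't start with a match, so the call returns None.

None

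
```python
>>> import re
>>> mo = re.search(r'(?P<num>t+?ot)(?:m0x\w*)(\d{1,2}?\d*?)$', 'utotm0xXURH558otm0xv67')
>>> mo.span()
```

(1, 22)

The pattern matches one or more of the literal 't' (lazy), then the literal 'ot' (captured as 'num'); then the literal 'm0x', then zero or more of a word character (non-capturing group); then 1 to 2 of a digit (lazy), then zero or more of a digit (lazy) (captured); then anchored at the end.
Unlike `match`, `search` isn't anchored — it looks for the pattern anywhere in the string.
The match spans [1:22] → 'totm0xXURH558otm0xv67'.
Captured: group 1 = 'tot', group 2 = '7'.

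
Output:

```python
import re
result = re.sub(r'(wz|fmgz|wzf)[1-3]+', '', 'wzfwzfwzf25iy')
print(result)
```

Matches: at [6:10] → 'wzf2'.
Each match is replaced by ''.

wzfwzf5iy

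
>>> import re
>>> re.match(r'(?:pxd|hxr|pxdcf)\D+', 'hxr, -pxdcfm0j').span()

With `match`, the pattern is implicitly anchored at the beginning.
The match spans [0:12] → 'hxr, -pxdcfm'.

(0, 12)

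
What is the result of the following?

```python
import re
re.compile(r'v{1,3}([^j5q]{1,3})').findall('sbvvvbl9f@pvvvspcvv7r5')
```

['bl9', 'spc', '7r']

One capturing group, so `findall` returns just the captured substring from each match — 3 in all.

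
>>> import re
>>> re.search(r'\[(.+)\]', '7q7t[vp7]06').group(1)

Unlike `match`, `search` isn't anchored — it looks for the pattern anywhere in the string.
The match spans [4:9] → '[vp7]'.
Captured: group 1 = 'vp7'.

'vp7'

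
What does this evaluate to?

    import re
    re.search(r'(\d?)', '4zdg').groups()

The pattern matches optionally a digit (captured).
Unlike `match`, `search` isn't anchored — it looks for the pattern anywhere in the string.
The match spans [0:1] → '4'.
Captured: group 1 = '4'.

('4',)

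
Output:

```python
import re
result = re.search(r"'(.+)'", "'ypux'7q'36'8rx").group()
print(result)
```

'ypux'7q'36'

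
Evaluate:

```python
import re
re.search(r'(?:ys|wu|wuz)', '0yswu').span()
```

(1, 3)

The match spans [1:3] → 'ys'.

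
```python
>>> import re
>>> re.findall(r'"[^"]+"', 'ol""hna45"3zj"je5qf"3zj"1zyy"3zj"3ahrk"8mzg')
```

['"hna45"', '"je5qf"', '"1zyy"', '"3ahrk"']

Scanning left to right: at [3:10] → '"hna45"'; at [13:20] → '"je5qf"'; at [23:29] → '"1zyy"'; at [32:39] → '"3ahrk"'.
`findall` yields the raw match text (4 of them) because the pattern has no groups.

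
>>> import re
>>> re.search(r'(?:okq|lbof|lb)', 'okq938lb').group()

'okq'

The match spans [0:3] → 'okq'.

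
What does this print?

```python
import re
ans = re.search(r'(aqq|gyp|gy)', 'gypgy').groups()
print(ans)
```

The match spans [0:3] → 'gyp'.
Captured: group 1 = 'gyp'.

('gyp',)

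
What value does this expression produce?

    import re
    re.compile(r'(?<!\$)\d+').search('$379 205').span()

(2, 4)

Because the assertion is negative and zero-width, positions next to the forbidden text are skipped.
The match spans [2:4] → '79'.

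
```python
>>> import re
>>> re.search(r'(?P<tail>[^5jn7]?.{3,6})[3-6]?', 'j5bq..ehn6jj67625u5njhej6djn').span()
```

(0, 6)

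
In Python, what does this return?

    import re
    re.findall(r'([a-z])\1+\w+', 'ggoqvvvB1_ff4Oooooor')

['g']

The backreference `\1` re-matches whatever the first group consumed, character for character.
One capturing group, so `findall` returns just the captured substring from the one match — 1 in all.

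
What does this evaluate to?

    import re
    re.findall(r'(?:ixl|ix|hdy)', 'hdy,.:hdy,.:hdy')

['hdy', 'hdy', 'hdy']

With no groups in the pattern, `findall` gives back each whole match — 3 here.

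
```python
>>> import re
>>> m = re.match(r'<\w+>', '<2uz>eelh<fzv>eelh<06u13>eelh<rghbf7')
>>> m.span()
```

(0, 5)

With `match`, the pattern is implicitly anchored at the beginning.
The match spans [0:5] → '<2uz>'.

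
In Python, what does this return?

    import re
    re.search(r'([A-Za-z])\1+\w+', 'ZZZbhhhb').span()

(0, 8)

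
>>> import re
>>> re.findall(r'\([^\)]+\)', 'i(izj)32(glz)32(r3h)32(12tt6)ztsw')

['(izj)', '(glz)', '(r3h)', '(12tt6)']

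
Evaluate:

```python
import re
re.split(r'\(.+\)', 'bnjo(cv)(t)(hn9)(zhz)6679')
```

['bnjo', '6679']

Splitting on the pattern gives 2 pieces.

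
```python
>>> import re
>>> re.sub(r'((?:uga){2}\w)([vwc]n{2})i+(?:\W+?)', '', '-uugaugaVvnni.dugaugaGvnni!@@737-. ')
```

This matches the literal 'uga' repeated 2 times, then a word character (captured); then one of [vwc], then exactly 2 of the literal 'n' (captured); then one or more of a literal 'i'; then one or more of a non-word character (lazy) (non-capturing group).
Matches: at [2:14] → 'ugaugaVvnni.'; at [15:27] → 'ugaugaGvnni!'.
Every occurrence is swapped for ''.

'-ud@@737-. '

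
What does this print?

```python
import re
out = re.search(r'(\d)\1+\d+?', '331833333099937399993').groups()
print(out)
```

('3',)

A backreference is literal: `\1` must see the identical characters the first group matched.
`re.search` scans for the first position where the pattern succeeds.
The match spans [0:3] → '331'.
Captured: group 1 = '3'.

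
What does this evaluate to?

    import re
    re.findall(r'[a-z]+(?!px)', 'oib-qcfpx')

['oib', 'qcfpx']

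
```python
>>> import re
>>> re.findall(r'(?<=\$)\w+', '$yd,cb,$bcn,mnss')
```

['yd', 'bcn']

The lookaround is zero-width — it requires the adjacent text to match without consuming it, so the asserted text isn't part of the match.
Since nothing is captured, `findall` lists the 2 matched substrings directly.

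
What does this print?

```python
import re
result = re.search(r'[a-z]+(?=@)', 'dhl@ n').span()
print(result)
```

(0, 3)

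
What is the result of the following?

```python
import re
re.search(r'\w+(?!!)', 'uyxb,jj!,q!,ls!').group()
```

'uyxb'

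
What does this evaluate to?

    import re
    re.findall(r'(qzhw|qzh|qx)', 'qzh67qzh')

['qzh', 'qzh']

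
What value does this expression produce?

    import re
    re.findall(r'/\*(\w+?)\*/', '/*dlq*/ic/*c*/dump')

['dlq', 'c']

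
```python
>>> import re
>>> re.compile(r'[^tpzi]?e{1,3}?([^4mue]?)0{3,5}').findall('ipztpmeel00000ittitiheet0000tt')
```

The pattern matches optionally any character except [tpzi], then 1 to 3 of a literal 'e' (lazy); then optionally any character except [4mue] (captured); then 3 to 5 of a literal '0'.
`findall` collects group 1 from each match (2 total).

['l', 't']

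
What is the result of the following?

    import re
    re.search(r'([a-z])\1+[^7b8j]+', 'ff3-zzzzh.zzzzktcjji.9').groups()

('f',)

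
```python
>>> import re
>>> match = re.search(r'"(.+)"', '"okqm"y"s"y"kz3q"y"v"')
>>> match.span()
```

`re.search` tries every starting position until one works.
The match spans [0:21] → '"okqm"y"s"y"kz3q"y"v"'.
Captured: group 1 = 'okqm"y"s"y"kz3q"y"v'.

(0, 21)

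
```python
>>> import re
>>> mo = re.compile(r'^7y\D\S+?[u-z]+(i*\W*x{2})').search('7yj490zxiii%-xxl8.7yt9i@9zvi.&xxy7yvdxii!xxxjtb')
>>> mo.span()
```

(0, 15)

The match spans [0:15] → '7yj490zxiii%-xx'.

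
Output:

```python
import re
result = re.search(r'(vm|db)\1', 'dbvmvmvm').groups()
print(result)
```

('vm',)

The backreference `\1` re-matches whatever the first group consumed, character for character.
Unlike `match`, `search` isn't anchored — it looks for the pattern anywhere in the string.
The match spans [2:6] → 'vmvm'.
Captured: group 1 = 'vm'.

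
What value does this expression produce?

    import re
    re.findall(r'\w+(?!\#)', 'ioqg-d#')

['ioqg']

A negative assertion filters positions out without eating any characters.
With no groups in the pattern, `findall` gives back each whole match — 1 here.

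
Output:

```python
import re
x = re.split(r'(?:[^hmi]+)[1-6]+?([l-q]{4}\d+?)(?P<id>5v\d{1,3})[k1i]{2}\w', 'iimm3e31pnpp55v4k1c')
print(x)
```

['iimm', 'pnpp5', '5v4', '']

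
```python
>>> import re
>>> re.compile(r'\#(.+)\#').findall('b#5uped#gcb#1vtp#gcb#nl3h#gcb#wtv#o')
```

One capturing group, so `findall` returns just the captured substring from the one match — 1 in all.

['5uped#gcb#1vtp#gcb#nl3h#gcb#wtv']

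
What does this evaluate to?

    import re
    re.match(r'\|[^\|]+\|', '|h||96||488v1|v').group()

'|h|'

With `match`, the pattern is implicitly anchored at the beginning.
The match spans [0:3] → '|h|'.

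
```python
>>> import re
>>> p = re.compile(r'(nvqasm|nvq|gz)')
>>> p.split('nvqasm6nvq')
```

['', 'nvqasm', '6', 'nvq', '']

`|` is ordered: at each position the engine commits to the first alternative that works.
With a capturing group present, the delimiter's captured portion is kept in the result list.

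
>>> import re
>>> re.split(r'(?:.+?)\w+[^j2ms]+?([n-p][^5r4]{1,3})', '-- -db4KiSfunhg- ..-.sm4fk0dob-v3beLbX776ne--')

['', 'nhg-', '', 'ne--', '']

This matches one or more of any character (lazy) (non-capturing group); then one or more of a word character; then one or more of any character except [j2ms] (lazy); then a character in [n-p], then 1 to 3 of any character except [5r4] (captured).
Matches to split on: at [0:16] → '-- -db4KiSfunhg-'; at [16:45] → ' ..-.sm4fk0dob-v3beLbX776ne--'.
`re.split` interleaves the captured-group text with the surrounding fragments.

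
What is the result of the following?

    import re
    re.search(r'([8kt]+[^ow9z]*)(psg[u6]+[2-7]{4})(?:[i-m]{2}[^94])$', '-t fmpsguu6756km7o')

None

This matches one or more of one of [8kt], then zero or more of any character except [ow9z] (captured); then the literal 'psg', then one or more of one of [u6], then exactly 4 of a character in [2-7] (captured); then exactly 2 of a character in [i-m], then any character except [94] (non-capturing group); then anchored at the end.
Here nothing in the string fits, so the call returns None.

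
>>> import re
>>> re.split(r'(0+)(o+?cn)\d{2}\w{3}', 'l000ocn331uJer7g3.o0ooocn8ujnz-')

['l', '000', 'ocn', 'er7g3.o0ooocn8ujnz-']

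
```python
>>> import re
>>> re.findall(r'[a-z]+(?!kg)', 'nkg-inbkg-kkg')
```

Because the assertion is negative and zero-width, positions next to the forbidden text are skipped.
Matches: at [0:3] → 'nkg'; at [4:9] → 'inbkg'; at [10:13] → 'kkg'.
`findall` yields the raw match text (3 of them) because the pattern has no groups.

['nkg', 'inbkg', 'kkg']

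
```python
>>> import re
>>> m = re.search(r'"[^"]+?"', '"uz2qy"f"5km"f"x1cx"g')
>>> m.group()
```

The match spans [0:7] → '"uz2qy"'.

'"uz2qy"'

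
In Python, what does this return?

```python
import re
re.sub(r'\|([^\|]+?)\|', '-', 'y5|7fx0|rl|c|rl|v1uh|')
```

'y5-rl-rl-'

Each match is replaced by '-'.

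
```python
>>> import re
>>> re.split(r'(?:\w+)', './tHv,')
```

['./', ',']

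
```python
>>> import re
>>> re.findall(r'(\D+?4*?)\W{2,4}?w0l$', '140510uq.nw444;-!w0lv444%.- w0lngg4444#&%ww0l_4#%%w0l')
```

['l_4']

With a single group, `findall` returns only what that group captured — 1 item.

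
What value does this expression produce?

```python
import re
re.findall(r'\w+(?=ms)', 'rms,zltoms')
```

['r', 'zlto']

Because the assertion is zero-width, the text it checks is not consumed and won't appear in the result.
Since nothing is captured, `findall` lists the 2 matched substrings directly.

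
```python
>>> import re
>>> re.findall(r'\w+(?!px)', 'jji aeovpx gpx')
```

The negative lookahead/lookbehind blocks any match where the forbidden context is present.
Matches: at [0:3] → 'jji'; at [4:10] → 'aeovpx'; at [11:14] → 'gpx'.
Since nothing is captured, `findall` lists the 3 matched substrings directly.

['jji', 'aeovpx', 'gpx']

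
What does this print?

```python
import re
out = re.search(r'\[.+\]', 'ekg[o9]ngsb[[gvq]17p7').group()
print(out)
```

The match spans [3:17] → '[o9]ngsb[[gvq]'.

[o9]ngsb[[gvq]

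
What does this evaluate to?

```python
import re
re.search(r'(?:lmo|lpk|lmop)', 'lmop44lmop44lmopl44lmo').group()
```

'lmo'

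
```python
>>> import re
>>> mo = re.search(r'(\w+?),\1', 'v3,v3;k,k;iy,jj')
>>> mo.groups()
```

('v3',)

The match spans [0:5] → 'v3,v3'.
Captured: group 1 = 'v3'.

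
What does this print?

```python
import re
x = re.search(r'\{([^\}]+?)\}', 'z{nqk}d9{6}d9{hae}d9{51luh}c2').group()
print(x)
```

The match spans [1:6] → '{nqk}'.

{nqk}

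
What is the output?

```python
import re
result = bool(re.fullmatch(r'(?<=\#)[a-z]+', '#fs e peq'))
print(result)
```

False

The `(?=…)`/`(?<=…)` assertion just peeks at neighbouring text; it doesn't advance the match position.
`fullmatch` succeeds only if the pattern covers the string from start to end.
Here there's no way to consume every character, so the call returns None, and `bool(None)` is False.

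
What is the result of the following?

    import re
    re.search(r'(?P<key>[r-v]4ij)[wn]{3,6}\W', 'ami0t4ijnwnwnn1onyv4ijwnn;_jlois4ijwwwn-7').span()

This matches a character in [r-v], then the literal '4ij' (captured as 'key'); then 3 to 6 of one of [wn], then a non-word character.
`re.search` tries every starting position until one works.
The match spans [18:26] → 'v4ijwnn;'.
Captured: group 1 = 'v4ij'.

(18, 26)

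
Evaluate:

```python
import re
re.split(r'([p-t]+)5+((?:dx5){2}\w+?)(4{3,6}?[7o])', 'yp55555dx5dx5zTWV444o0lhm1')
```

['y', 'p', 'dx5dx5zTWV', '444o', '0lhm1']

The pattern matches one or more of a character in [p-t] (captured); then one or more of a literal '5'; then the literal 'dx5' repeated 2 times, then one or more of a word character (lazy) (captured); then 3 to 6 of the literal '4' (lazy), then one of [7o] (captured).
Matches to split on: at [1:21] → 'p55555dx5dx5zTWV444o'.
The group in the pattern means `split` returns the separators' captures alongside the pieces.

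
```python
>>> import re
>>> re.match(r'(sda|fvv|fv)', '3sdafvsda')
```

With `match`, the pattern is implicitly anchored at the beginning.
Here position 0 doesn't satisfy it, so the call returns None.

None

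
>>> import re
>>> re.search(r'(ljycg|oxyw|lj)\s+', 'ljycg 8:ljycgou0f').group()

'ljycg '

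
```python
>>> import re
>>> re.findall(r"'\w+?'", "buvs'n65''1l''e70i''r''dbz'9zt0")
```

["'n65'", "'1l'", "'e70i'", "'r'", "'dbz'"]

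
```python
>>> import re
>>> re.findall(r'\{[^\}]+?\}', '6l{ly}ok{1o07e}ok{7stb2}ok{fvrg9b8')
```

['{ly}', '{1o07e}', '{7stb2}']

No capturing groups, so `findall` returns the 3 full match strings.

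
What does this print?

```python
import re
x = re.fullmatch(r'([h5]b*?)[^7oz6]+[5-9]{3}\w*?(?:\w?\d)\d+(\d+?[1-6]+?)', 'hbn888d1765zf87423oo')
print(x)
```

Pattern: one of [h5], then zero or more of a literal 'b' (lazy) (captured); then one or more of any character except [7oz6], then exactly 3 of a character in [5-9], then zero or more of a word character (lazy); then optionally a word character, then a digit (non-capturing group); then one or more of a digit; then one or more of a digit (lazy), then one or more of a character in [1-6] (lazy) (captured).
`re.fullmatch` requires the pattern to consume the entire string.
Here there's no way to consume every character, so the call returns None.

None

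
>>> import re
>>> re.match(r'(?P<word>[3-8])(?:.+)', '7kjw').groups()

('7',)

Pattern: a character in [3-8] (captured as 'word'); then one or more of any character (non-capturing group).
`re.match` won't scan ahead — the pattern has to work from the very first character.
The match spans [0:4] → '7kjw'.
Captured: group 1 = '7'.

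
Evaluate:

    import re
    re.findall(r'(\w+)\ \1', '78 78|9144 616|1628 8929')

`\1` is not a pattern — it's the concrete string captured by group 1, re-applied verbatim.
Scanning left to right: at [0:5] match '78 78', group 1 = '78'; at [18:21] match '8 8', group 1 = '8'.
Because there's exactly one group, `findall` drops the full match and keeps group 1 from each hit.

['78', '8']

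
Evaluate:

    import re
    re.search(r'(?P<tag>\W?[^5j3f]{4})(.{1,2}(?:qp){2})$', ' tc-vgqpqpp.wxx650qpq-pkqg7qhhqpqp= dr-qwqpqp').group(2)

'qwqpqp'

The match spans [34:45] → '= dr-qwqpqp'.
Captured: group 1 = '= dr-', group 2 = 'qwqpqp'.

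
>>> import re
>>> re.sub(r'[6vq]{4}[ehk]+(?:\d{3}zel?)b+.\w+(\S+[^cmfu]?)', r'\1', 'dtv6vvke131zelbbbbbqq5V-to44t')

This matches exactly 4 of one of [6vq], then one or more of one of [ehk]; then exactly 3 of a digit, then the literal 'ze', then optionally the literal 'l' (non-capturing group); then one or more of a literal 'b', then any character, then one or more of a word character; then one or more of a non-whitespace character, then optionally any character except [cmfu] (captured).
Matches: at [2:29] → 'v6vvke131zelbbbbbqq5V-to44t'.
Each match is replaced using the text its own group 1 captured.

'dt-to44t'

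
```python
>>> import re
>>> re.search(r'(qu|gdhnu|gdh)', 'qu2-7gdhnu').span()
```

(0, 2)

The match spans [0:2] → 'qu'.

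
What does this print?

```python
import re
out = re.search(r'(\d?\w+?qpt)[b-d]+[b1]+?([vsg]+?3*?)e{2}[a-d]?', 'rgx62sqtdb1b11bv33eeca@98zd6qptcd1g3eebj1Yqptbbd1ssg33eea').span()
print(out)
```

The pattern matches optionally a digit, then one or more of a word character (lazy), then the literal 'qpt' (captured); then one or more of a character in [b-d], then one or more of one of [b1] (lazy); then one or more of one of [vsg] (lazy), then zero or more of the literal '3' (lazy) (captured); then exactly 2 of the literal 'e', then optionally a character in [a-d].
`search` walks the string left to right and returns the first match it finds.
The match spans [23:39] → '98zd6qptcd1g3eeb'.
Captured: group 1 = '98zd6qpt', group 2 = 'g3'.

(23, 39)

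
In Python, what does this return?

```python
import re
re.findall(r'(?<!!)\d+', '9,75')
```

`(?!…)`/`(?<!…)` only lets a position through if the neighbouring text does NOT match; no characters are consumed.
No capturing groups, so `findall` returns the 2 full match strings.

['9', '75']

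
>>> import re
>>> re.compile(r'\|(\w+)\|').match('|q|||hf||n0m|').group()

'|q|'

`re.match` won't scan ahead — the pattern has to work from the very first character.
The match spans [0:3] → '|q|'.
Captured: group 1 = 'q'.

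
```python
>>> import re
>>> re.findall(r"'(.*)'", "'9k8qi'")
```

Walking the string: at [0:7] match "'9k8qi'", group 1 = '9k8qi'.
Because there's exactly one group, `findall` drops the full match and keeps group 1 from the one hit.

['9k8qi']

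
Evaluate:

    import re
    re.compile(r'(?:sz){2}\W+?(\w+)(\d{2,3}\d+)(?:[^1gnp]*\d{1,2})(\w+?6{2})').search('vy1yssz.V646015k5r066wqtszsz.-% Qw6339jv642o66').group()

'szsz.-% Qw6339jv642o66'

The pattern matches the literal 'sz' repeated 2 times, then one or more of a non-word character (lazy); then one or more of a word character (captured); then 2 to 3 of a digit, then one or more of a digit (captured); then zero or more of any character except [1gnp], then 1 to 2 of a digit (non-capturing group); then one or more of a word character (lazy), then exactly 2 of the literal '6' (captured).
The match spans [24:46] → 'szsz.-% Qw6339jv642o66'.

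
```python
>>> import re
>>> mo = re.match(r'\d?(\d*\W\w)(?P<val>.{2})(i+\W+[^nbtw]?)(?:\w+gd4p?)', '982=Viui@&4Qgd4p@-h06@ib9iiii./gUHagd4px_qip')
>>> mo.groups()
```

('82=V', 'iu', 'i@&4')

The match spans [0:16] → '982=Viui@&4Qgd4p'.
Captured: group 1 = '82=V', group 2 = 'iu', group 3 = 'i@&4'.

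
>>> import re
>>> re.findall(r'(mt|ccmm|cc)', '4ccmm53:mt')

['ccmm', 'mt']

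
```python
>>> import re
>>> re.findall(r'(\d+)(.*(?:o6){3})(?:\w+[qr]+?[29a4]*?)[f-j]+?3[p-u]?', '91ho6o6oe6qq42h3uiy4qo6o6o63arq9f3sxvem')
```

This matches one or more of a digit (captured); then zero or more of any character, then the literal 'o6' repeated 3 times (captured); then one or more of a word character, then one or more of one of [qr] (lazy), then zero or more of one of [29a4] (lazy) (non-capturing group); then one or more of a character in [f-j] (lazy); then the literal '3', then optionally a character in [p-u].
Matches: at [0:35] match '91ho6o6oe6qq42h3uiy4qo6o6o63arq9f3s', groups = ('91', 'ho6o6oe6qq42h3uiy4qo6o6o6').
2 groups means the one result is a tuple of 2 captured strings — 1 here.

[('91', 'ho6o6oe6qq42h3uiy4qo6o6o6')]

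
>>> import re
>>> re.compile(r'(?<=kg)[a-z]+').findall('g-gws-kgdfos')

['dfos']

The lookaround is zero-width — it requires the adjacent text to match without consuming it, so the asserted text isn't part of the match.
With no groups in the pattern, `findall` gives back each whole match — 1 here.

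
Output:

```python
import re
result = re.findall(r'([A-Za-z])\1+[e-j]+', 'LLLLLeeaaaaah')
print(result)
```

['L', 'a']

The backreference `\1` re-matches whatever the first group consumed, character for character.
Because there's exactly one group, `findall` drops the full match and keeps group 1 from each hit.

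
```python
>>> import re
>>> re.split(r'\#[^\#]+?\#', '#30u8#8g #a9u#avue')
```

['', '8g ', 'avue']

`split` removes every match and returns the 3 fragments in between.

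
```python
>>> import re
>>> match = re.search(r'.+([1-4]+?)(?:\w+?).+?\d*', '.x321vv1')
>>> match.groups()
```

('1',)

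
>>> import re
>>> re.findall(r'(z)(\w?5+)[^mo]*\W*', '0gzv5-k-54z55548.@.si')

[('z', 'v5')]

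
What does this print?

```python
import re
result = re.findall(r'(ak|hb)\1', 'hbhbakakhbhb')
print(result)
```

['hb', 'ak', 'hb']

A backreference is literal: `\1` must see the identical characters the first group matched.
Matches: at [0:4] match 'hbhb', group 1 = 'hb'; at [4:8] match 'akak', group 1 = 'ak'; at [8:12] match 'hbhb', group 1 = 'hb'.
Because there's exactly one group, `findall` drops the full match and keeps group 1 from each hit.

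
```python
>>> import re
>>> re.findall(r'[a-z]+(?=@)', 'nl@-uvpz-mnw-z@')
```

The `(?=…)`/`(?<=…)` assertion just peeks at neighbouring text; it doesn't advance the match position.
Scanning left to right: at [0:2] → 'nl'; at [13:14] → 'z'.
`findall` yields the raw match text (2 of them) because the pattern has no groups.

['nl', 'z']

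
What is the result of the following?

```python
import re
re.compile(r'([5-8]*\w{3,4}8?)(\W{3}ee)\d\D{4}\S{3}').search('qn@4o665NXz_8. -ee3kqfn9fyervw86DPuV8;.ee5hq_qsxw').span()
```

(5, 26)

This matches zero or more of a character in [5-8], then 3 to 4 of a word character, then optionally a literal '8' (captured); then exactly 3 of a non-word character, then the literal 'ee' (captured); then a digit, then exactly 4 of a non-digit, then exactly 3 of a non-whitespace character.
The match spans [5:26] → '665NXz_8. -ee3kqfn9fy'.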